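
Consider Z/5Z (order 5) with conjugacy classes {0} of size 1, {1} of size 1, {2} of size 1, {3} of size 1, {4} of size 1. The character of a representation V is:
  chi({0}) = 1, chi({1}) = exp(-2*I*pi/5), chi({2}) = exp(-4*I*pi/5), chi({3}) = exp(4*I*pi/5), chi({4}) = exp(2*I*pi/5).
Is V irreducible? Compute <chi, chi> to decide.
Irreducible: <chi, chi> = 1.

Reasoning: <chi, chi> = (1/|G|) sum_C |C| * |chi(C)|^2 = (1/5)[1*|1|^2 + 1*|exp(-2*I*pi/5)|^2 + 1*|exp(-4*I*pi/5)|^2 + 1*|exp(4*I*pi/5)|^2 + 1*|exp(2*I*pi/5)|^2]
  = (1/5)[(1) + (1) + (1) + (1) + (1)] = 5/5 = 1.
(Exp terms are combined using exp(i*s)*conj(exp(i*t)) = exp(i*(s-t)), and sums of them are collapsed using the identity that for every m > 1 the m distinct m-th roots of unity sum to 0, e.g. 1 + exp(2*I*pi/3) + exp(-2*I*pi/3) = 0.)
A character is irreducible iff <chi, chi> = 1, so this representation is irreducible.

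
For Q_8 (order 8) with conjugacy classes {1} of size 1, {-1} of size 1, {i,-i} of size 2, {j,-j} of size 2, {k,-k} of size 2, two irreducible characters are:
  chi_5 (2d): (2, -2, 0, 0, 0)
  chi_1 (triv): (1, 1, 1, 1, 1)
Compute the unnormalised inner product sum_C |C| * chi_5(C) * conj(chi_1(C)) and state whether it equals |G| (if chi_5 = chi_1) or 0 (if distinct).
Sum = 0; so <chi_5, chi_1> = 0 (distinct irreducibles are orthogonal).

Details: Compute term by term over conjugacy classes (|C| * chi_5(C) * conj(chi_1(C))):
  1*(2)*conj(1) + 1*(-2)*conj(1) + 2*(0)*conj(1) + 2*(0)*conj(1) + 2*(0)*conj(1)
  = (2) + (-2) + (0) + (0) + (0)
  = 0.
Dividing by |G| = 8 gives 0/8 = 0, matching the row-orthogonality relation <chi_5, chi_1> = [chi_5 = chi_1].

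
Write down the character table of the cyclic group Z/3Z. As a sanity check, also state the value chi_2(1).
Character table of Z/3Z (irreps indexed chi_0,...,chi_2 with chi_k(m) = zeta_3^(k*m), zeta_3 = exp(2*pi*i/3)):
  irrep \ class  {0} (size 1)  {1} (size 1)    {2} (size 1)  
  chi_0          1             1               1             
  chi_1          1             exp(2*I*pi/3)   exp(-2*I*pi/3)
  chi_2          1             exp(-2*I*pi/3)  exp(2*I*pi/3) 

Spot check: chi_2(1) = zeta_3^(2*1) = zeta_3^2 = exp(-2*I*pi/3).

Why: Z/3Z is abelian, so all 3 irreducible complex representations are 1-dimensional. They are given by chi_k(m) = zeta_3^(k*m) for k = 0,...,2. Row orthogonality: sum_m chi_k(m) conj(chi_l(m)) = 3 * [k = l].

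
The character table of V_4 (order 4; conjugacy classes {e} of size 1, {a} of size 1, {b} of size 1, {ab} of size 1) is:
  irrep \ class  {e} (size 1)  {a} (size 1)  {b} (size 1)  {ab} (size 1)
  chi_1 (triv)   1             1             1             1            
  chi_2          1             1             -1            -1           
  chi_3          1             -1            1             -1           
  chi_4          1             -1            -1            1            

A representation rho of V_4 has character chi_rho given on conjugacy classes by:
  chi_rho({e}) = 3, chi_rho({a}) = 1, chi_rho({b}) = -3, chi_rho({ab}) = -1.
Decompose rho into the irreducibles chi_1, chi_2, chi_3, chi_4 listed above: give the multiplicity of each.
Multiplicities: chi_1: 0, chi_2: 2, chi_3: 0, chi_4: 1.

Proof sketch: Use <chi_rho, chi> = (1/|G|) sum_C |C| * chi_rho(C) * conj(chi(C)) with |G| = 4 for each irreducible chi in the table:
  <chi_rho, chi_1> = (1/4)[1*(3)*conj(1) + 1*(1)*conj(1) + 1*(-3)*conj(1) + 1*(-1)*conj(1)]
      = (1/4)[(3) + (1) + (-3) + (-1)] = 0/4 = 0
  <chi_rho, chi_2> = (1/4)[1*(3)*conj(1) + 1*(1)*conj(1) + 1*(-3)*conj(-1) + 1*(-1)*conj(-1)]
      = (1/4)[(3) + (1) + (3) + (1)] = 8/4 = 2
  <chi_rho, chi_3> = (1/4)[1*(3)*conj(1) + 1*(1)*conj(-1) + 1*(-3)*conj(1) + 1*(-1)*conj(-1)]
      = (1/4)[(3) + (-1) + (-3) + (1)] = 0/4 = 0
  <chi_rho, chi_4> = (1/4)[1*(3)*conj(1) + 1*(1)*conj(-1) + 1*(-3)*conj(-1) + 1*(-1)*conj(1)]
      = (1/4)[(3) + (-1) + (3) + (-1)] = 4/4 = 1
Dimension check: dim(rho) = sum (mult * dim) = 0*1 + 2*1 + 0*1 + 1*1 = 3 = chi_rho(e) = 3.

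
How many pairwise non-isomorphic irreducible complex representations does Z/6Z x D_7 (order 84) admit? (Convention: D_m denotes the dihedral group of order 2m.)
30

Solution. The number of irreducible complex representations of a finite group equals its number of conjugacy classes. For a direct product, #classes(G x H) = #classes(G) * #classes(H). Z/6Z has 6 classes (abelian), D_7 has 5 classes, so 6 * 5 = 30, so Z/6Z x D_7 (order 84) has exactly 30 irreducible complex representations.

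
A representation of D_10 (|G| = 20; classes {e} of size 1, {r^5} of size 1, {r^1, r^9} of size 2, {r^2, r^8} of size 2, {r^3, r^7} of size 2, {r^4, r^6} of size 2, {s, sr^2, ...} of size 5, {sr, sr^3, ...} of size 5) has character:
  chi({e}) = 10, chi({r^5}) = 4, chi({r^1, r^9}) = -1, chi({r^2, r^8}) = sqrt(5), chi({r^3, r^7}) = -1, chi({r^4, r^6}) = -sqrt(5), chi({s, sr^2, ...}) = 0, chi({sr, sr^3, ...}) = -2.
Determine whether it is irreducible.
Not irreducible (reducible): <chi, chi> = 8 > 1.

Working: <chi, chi> = (1/|G|) sum_C |C| * |chi(C)|^2 = (1/20)[1*|10|^2 + 1*|4|^2 + 2*|-1|^2 + 2*|sqrt(5)|^2 + 2*|-1|^2 + 2*|-sqrt(5)|^2 + 5*|0|^2 + 5*|-2|^2]
  = (1/20)[(100) + (16) + (2) + (10) + (2) + (10) + (0) + (20)] = 160/20 = 8.
A character is irreducible iff <chi, chi> = 1, so this representation is reducible.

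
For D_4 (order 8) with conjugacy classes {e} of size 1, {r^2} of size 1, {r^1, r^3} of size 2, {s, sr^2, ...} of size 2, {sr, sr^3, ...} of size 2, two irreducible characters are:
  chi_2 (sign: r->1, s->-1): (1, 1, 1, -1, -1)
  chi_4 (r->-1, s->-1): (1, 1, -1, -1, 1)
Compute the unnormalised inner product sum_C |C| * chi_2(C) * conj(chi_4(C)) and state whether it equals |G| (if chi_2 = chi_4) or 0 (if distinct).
Sum = 0; so <chi_2, chi_4> = 0 (distinct irreducibles are orthogonal).

Why: Compute term by term over conjugacy classes (|C| * chi_2(C) * conj(chi_4(C))):
  1*(1)*conj(1) + 1*(1)*conj(1) + 2*(1)*conj(-1) + 2*(-1)*conj(-1) + 2*(-1)*conj(1)
  = (1) + (1) + (-2) + (2) + (-2)
  = 0.
Dividing by |G| = 8 gives 0/8 = 0, matching the row-orthogonality relation <chi_2, chi_4> = [chi_2 = chi_4].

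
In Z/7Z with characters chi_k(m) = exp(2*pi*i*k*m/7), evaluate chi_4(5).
chi_4(5) = zeta_7^20 = exp(-2*I*pi/7)

Justification: chi_4(5) = zeta_7^(4*5) = zeta_7^20. Since zeta_7^7 = 1, this equals zeta_7^6 = exp(2*pi*i*6/7) = exp(-2*I*pi/7).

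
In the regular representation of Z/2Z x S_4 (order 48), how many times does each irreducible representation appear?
Each irreducible V_i of dimension d_i appears with multiplicity d_i, i.e. rho_reg = (direct sum over all irreducibles V_i) d_i V_i. The irreducible dimensions for Z/2Z x S_4 are 1, 1, 1, 1, 2, 2, 3, 3, 3, 3: 4 irreducibles of dimension 1, each with multiplicity 1; 2 irreducibles of dimension 2, each with multiplicity 2; 4 irreducibles of dimension 3, each with multiplicity 3. Total dimension 4*1*1 + 2*2*2 + 4*3*3 = 48 = |G|.

Solution. General theorem: in the regular representation of a finite group G, each irreducible appears with multiplicity equal to its dimension. Check: dim(rho_reg) = sum d_i^2 = 1 + 1 + 1 + 1 + 4 + 4 + 9 + 9 + 9 + 9 = 48 = |G|.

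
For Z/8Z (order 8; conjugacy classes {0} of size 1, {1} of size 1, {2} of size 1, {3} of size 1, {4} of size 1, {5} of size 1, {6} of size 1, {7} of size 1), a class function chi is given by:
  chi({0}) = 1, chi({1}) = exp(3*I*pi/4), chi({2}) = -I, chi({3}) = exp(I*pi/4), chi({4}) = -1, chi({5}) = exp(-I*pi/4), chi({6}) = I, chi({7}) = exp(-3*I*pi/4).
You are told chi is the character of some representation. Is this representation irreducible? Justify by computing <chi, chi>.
Irreducible: <chi, chi> = 1.

<chi, chi> = (1/|G|) sum_C |C| * |chi(C)|^2 = (1/8)[1*|1|^2 + 1*|exp(3*I*pi/4)|^2 + 1*|-I|^2 + 1*|exp(I*pi/4)|^2 + 1*|-1|^2 + 1*|exp(-I*pi/4)|^2 + 1*|I|^2 + 1*|exp(-3*I*pi/4)|^2]
  = (1/8)[(1) + (1) + (1) + (1) + (1) + (1) + (1) + (1)] = 8/8 = 1.
(Exp terms are combined using exp(i*s)*conj(exp(i*t)) = exp(i*(s-t)), and sums of them are collapsed using the identity that for every m > 1 the m distinct m-th roots of unity sum to 0, e.g. 1 + exp(2*I*pi/3) + exp(-2*I*pi/3) = 0.)
A character is irreducible iff <chi, chi> = 1, so this representation is irreducible.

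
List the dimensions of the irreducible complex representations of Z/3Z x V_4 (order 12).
Dimensions: 1, 1, 1, 1, 1, 1, 1, 1, 1, 1, 1, 1

Proof sketch: There are 12 irreducibles (= number of conjugacy classes). Their dimensions d_i satisfy sum d_i^2 = |G| = 12: 1 + 1 + 1 + 1 + 1 + 1 + 1 + 1 + 1 + 1 + 1 + 1 = 12. (For the product with Z/3Z: each of the 3 1-dim characters of Z/3Z tensors with each irrep of V_4, giving 3 copies of each V_4-dimension.)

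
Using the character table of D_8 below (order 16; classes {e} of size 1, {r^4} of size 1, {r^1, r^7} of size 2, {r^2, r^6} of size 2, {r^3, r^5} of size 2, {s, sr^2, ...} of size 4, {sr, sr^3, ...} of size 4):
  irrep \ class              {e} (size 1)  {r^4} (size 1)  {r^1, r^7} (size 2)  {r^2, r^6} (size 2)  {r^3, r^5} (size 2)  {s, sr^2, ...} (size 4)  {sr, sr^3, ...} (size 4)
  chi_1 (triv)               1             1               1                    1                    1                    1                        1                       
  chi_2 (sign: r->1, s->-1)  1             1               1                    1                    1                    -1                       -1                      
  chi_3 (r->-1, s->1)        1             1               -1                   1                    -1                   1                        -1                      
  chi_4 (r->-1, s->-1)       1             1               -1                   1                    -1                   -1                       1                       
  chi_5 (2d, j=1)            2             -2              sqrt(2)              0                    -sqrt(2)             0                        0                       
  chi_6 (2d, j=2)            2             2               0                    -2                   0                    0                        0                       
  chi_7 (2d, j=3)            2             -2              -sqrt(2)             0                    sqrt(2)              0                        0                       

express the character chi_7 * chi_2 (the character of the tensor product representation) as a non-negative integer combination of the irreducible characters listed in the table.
chi_7 tensor chi_2 = chi_7 (all other irreducibles have multiplicity 0).

The character of a tensor product is the pointwise product (chi_7 * chi_2)(C) = chi_7(C) * chi_2(C):
  {e}: (2)*(1), {r^4}: (-2)*(1), {r^1, r^7}: (-sqrt(2))*(1), {r^2, r^6}: (0)*(1), {r^3, r^5}: (sqrt(2))*(1), {s, sr^2, ...}: (0)*(-1), {sr, sr^3, ...}: (0)*(-1)
so (chi_7 * chi_2) takes values
  {e} -> 2, {r^4} -> -2, {r^1, r^7} -> -sqrt(2), {r^2, r^6} -> 0, {r^3, r^5} -> sqrt(2), {s, sr^2, ...} -> 0, {sr, sr^3, ...} -> 0.
Now take the inner product of this character with each irreducible chi from the table, <chi_7*chi_2, chi> = (1/16) sum_C |C| (chi_7*chi_2)(C) conj(chi(C)):
  <chi_7*chi_2, chi_1> = (1/16)[1*(2)*conj(1) + 1*(-2)*conj(1) + 2*(-sqrt(2))*conj(1) + 2*(0)*conj(1) + 2*(sqrt(2))*conj(1) + 4*(0)*conj(1) + 4*(0)*conj(1)]
      = (1/16)[(2) + (-2) + (-2*sqrt(2)) + (0) + (2*sqrt(2)) + (0) + (0)] = 0/16 = 0
  <chi_7*chi_2, chi_2> = (1/16)[1*(2)*conj(1) + 1*(-2)*conj(1) + 2*(-sqrt(2))*conj(1) + 2*(0)*conj(1) + 2*(sqrt(2))*conj(1) + 4*(0)*conj(-1) + 4*(0)*conj(-1)]
      = (1/16)[(2) + (-2) + (-2*sqrt(2)) + (0) + (2*sqrt(2)) + (0) + (0)] = 0/16 = 0
  <chi_7*chi_2, chi_3> = (1/16)[1*(2)*conj(1) + 1*(-2)*conj(1) + 2*(-sqrt(2))*conj(-1) + 2*(0)*conj(1) + 2*(sqrt(2))*conj(-1) + 4*(0)*conj(1) + 4*(0)*conj(-1)]
      = (1/16)[(2) + (-2) + (2*sqrt(2)) + (0) + (-2*sqrt(2)) + (0) + (0)] = 0/16 = 0
  <chi_7*chi_2, chi_4> = (1/16)[1*(2)*conj(1) + 1*(-2)*conj(1) + 2*(-sqrt(2))*conj(-1) + 2*(0)*conj(1) + 2*(sqrt(2))*conj(-1) + 4*(0)*conj(-1) + 4*(0)*conj(1)]
      = (1/16)[(2) + (-2) + (2*sqrt(2)) + (0) + (-2*sqrt(2)) + (0) + (0)] = 0/16 = 0
  <chi_7*chi_2, chi_5> = (1/16)[1*(2)*conj(2) + 1*(-2)*conj(-2) + 2*(-sqrt(2))*conj(sqrt(2)) + 2*(0)*conj(0) + 2*(sqrt(2))*conj(-sqrt(2)) + 4*(0)*conj(0) + 4*(0)*conj(0)]
      = (1/16)[(4) + (4) + (-4) + (0) + (-4) + (0) + (0)] = 0/16 = 0
  <chi_7*chi_2, chi_6> = (1/16)[1*(2)*conj(2) + 1*(-2)*conj(2) + 2*(-sqrt(2))*conj(0) + 2*(0)*conj(-2) + 2*(sqrt(2))*conj(0) + 4*(0)*conj(0) + 4*(0)*conj(0)]
      = (1/16)[(4) + (-4) + (0) + (0) + (0) + (0) + (0)] = 0/16 = 0
  <chi_7*chi_2, chi_7> = (1/16)[1*(2)*conj(2) + 1*(-2)*conj(-2) + 2*(-sqrt(2))*conj(-sqrt(2)) + 2*(0)*conj(0) + 2*(sqrt(2))*conj(sqrt(2)) + 4*(0)*conj(0) + 4*(0)*conj(0)]
      = (1/16)[(4) + (4) + (4) + (0) + (4) + (0) + (0)] = 16/16 = 1
Hence the multiplicities are chi_7: 1. Dimension check: dim(chi_7)*dim(chi_2) = 2*1 = 2 and sum (mult * dim) = 1*2 = 2.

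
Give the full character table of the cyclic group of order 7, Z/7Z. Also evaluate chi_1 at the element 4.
Character table of Z/7Z (irreps indexed chi_0,...,chi_6 with chi_k(m) = zeta_7^(k*m), zeta_7 = exp(2*pi*i/7)):
  irrep \ class  {0} (size 1)  {1} (size 1)    {2} (size 1)    {3} (size 1)    {4} (size 1)    {5} (size 1)    {6} (size 1)  
  chi_0          1             1               1               1               1               1               1             
  chi_1          1             exp(2*I*pi/7)   exp(4*I*pi/7)   exp(6*I*pi/7)   exp(-6*I*pi/7)  exp(-4*I*pi/7)  exp(-2*I*pi/7)
  chi_2          1             exp(4*I*pi/7)   exp(-6*I*pi/7)  exp(-2*I*pi/7)  exp(2*I*pi/7)   exp(6*I*pi/7)   exp(-4*I*pi/7)
  chi_3          1             exp(6*I*pi/7)   exp(-2*I*pi/7)  exp(4*I*pi/7)   exp(-4*I*pi/7)  exp(2*I*pi/7)   exp(-6*I*pi/7)
  chi_4          1             exp(-6*I*pi/7)  exp(2*I*pi/7)   exp(-4*I*pi/7)  exp(4*I*pi/7)   exp(-2*I*pi/7)  exp(6*I*pi/7) 
  chi_5          1             exp(-4*I*pi/7)  exp(6*I*pi/7)   exp(2*I*pi/7)   exp(-2*I*pi/7)  exp(-6*I*pi/7)  exp(4*I*pi/7) 
  chi_6          1             exp(-2*I*pi/7)  exp(-4*I*pi/7)  exp(-6*I*pi/7)  exp(6*I*pi/7)   exp(4*I*pi/7)   exp(2*I*pi/7) 

Spot check: chi_1(4) = zeta_7^(1*4) = zeta_7^4 = exp(-6*I*pi/7).

Working: Z/7Z is abelian, so all 7 irreducible complex representations are 1-dimensional. They are given by chi_k(m) = zeta_7^(k*m) for k = 0,...,6. Row orthogonality: sum_m chi_k(m) conj(chi_l(m)) = 7 * [k = l].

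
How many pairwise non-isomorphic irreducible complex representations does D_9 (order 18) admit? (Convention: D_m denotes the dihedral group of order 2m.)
6

Why: The number of irreducible complex representations of a finite group equals its number of conjugacy classes. D_9 has 6 conjugacy classes ((n+3)/2 for n odd), so D_9 (order 18) has exactly 6 irreducible complex representations.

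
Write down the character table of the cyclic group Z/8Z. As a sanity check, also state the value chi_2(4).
Character table of Z/8Z (irreps indexed chi_0,...,chi_7 with chi_k(m) = zeta_8^(k*m), zeta_8 = exp(2*pi*i/8)):
  irrep \ class  {0} (size 1)  {1} (size 1)    {2} (size 1)  {3} (size 1)    {4} (size 1)  {5} (size 1)    {6} (size 1)  {7} (size 1)  
  chi_0          1             1               1             1               1             1               1             1             
  chi_1          1             exp(I*pi/4)     I             exp(3*I*pi/4)   -1            exp(-3*I*pi/4)  -I            exp(-I*pi/4)  
  chi_2          1             I               -1            -I              1             I               -1            -I            
  chi_3          1             exp(3*I*pi/4)   -I            exp(I*pi/4)     -1            exp(-I*pi/4)    I             exp(-3*I*pi/4)
  chi_4          1             -1              1             -1              1             -1              1             -1            
  chi_5          1             exp(-3*I*pi/4)  I             exp(-I*pi/4)    -1            exp(I*pi/4)     -I            exp(3*I*pi/4) 
  chi_6          1             -I              -1            I               1             -I              -1            I             
  chi_7          1             exp(-I*pi/4)    -I            exp(-3*I*pi/4)  -1            exp(3*I*pi/4)   I             exp(I*pi/4)   

Spot check: chi_2(4) = zeta_8^(2*4) = zeta_8^8 = 1.

Working: Z/8Z is abelian, so all 8 irreducible complex representations are 1-dimensional. They are given by chi_k(m) = zeta_8^(k*m) for k = 0,...,7. Row orthogonality: sum_m chi_k(m) conj(chi_l(m)) = 8 * [k = l].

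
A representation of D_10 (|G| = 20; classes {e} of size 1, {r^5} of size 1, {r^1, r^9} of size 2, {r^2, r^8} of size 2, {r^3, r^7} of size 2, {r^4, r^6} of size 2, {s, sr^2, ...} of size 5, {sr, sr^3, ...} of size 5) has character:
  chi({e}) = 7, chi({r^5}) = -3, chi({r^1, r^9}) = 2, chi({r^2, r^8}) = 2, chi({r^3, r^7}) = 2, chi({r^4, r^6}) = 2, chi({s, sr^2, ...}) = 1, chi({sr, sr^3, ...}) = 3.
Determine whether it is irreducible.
Not irreducible (reducible): <chi, chi> = 7 > 1.

Explanation: <chi, chi> = (1/|G|) sum_C |C| * |chi(C)|^2 = (1/20)[1*|7|^2 + 1*|-3|^2 + 2*|2|^2 + 2*|2|^2 + 2*|2|^2 + 2*|2|^2 + 5*|1|^2 + 5*|3|^2]
  = (1/20)[(49) + (9) + (8) + (8) + (8) + (8) + (5) + (45)] = 140/20 = 7.
A character is irreducible iff <chi, chi> = 1, so this representation is reducible.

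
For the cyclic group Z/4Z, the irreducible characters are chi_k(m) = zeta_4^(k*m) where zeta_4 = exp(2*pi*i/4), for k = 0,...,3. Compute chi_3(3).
chi_3(3) = zeta_4^9 = I

Justification: chi_3(3) = zeta_4^(3*3) = zeta_4^9. Since zeta_4^4 = 1, this equals zeta_4^1 = exp(2*pi*i*1/4) = I.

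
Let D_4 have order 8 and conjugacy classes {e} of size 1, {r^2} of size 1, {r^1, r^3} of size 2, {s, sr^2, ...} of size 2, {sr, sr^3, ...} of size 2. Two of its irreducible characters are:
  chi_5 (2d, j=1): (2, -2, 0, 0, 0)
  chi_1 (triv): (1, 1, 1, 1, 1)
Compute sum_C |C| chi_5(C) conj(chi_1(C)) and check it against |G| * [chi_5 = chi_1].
Sum = 0; so <chi_5, chi_1> = 0 (distinct irreducibles are orthogonal).

Details: Compute term by term over conjugacy classes (|C| * chi_5(C) * conj(chi_1(C))):
  1*(2)*conj(1) + 1*(-2)*conj(1) + 2*(0)*conj(1) + 2*(0)*conj(1) + 2*(0)*conj(1)
  = (2) + (-2) + (0) + (0) + (0)
  = 0.
Dividing by |G| = 8 gives 0/8 = 0, matching the row-orthogonality relation <chi_5, chi_1> = [chi_5 = chi_1].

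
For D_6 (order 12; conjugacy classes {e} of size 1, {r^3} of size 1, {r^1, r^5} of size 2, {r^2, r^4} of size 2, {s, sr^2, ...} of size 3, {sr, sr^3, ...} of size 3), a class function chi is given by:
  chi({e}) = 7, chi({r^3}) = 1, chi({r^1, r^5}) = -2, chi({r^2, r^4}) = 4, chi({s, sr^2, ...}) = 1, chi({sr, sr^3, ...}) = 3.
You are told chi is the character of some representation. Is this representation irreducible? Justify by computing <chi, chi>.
Not irreducible (reducible): <chi, chi> = 10 > 1.

Details: <chi, chi> = (1/|G|) sum_C |C| * |chi(C)|^2 = (1/12)[1*|7|^2 + 1*|1|^2 + 2*|-2|^2 + 2*|4|^2 + 3*|1|^2 + 3*|3|^2]
  = (1/12)[(49) + (1) + (8) + (32) + (3) + (27)] = 120/12 = 10.
A character is irreducible iff <chi, chi> = 1, so this representation is reducible.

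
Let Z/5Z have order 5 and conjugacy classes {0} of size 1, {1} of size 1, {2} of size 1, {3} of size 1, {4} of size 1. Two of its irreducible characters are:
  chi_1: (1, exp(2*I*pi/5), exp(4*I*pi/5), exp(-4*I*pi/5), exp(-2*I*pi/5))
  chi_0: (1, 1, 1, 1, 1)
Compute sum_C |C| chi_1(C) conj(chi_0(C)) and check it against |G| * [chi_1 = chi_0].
Sum = 0; so <chi_1, chi_0> = 0 (distinct irreducibles are orthogonal).

Argument: Compute term by term over conjugacy classes (|C| * chi_1(C) * conj(chi_0(C))):
  1*(1)*conj(1) + 1*(exp(2*I*pi/5))*conj(1) + 1*(exp(4*I*pi/5))*conj(1) + 1*(exp(-4*I*pi/5))*conj(1) + 1*(exp(-2*I*pi/5))*conj(1)
  = (1) + (exp(2*I*pi/5)) + (exp(4*I*pi/5)) + (exp(-4*I*pi/5)) + (exp(-2*I*pi/5))
  = 0.
(Exp terms are combined using exp(i*s)*conj(exp(i*t)) = exp(i*(s-t)), and sums of them are collapsed using the identity that for every m > 1 the m distinct m-th roots of unity sum to 0, e.g. 1 + exp(2*I*pi/3) + exp(-2*I*pi/3) = 0.)
Dividing by |G| = 5 gives 0/5 = 0, matching the row-orthogonality relation <chi_1, chi_0> = [chi_1 = chi_0].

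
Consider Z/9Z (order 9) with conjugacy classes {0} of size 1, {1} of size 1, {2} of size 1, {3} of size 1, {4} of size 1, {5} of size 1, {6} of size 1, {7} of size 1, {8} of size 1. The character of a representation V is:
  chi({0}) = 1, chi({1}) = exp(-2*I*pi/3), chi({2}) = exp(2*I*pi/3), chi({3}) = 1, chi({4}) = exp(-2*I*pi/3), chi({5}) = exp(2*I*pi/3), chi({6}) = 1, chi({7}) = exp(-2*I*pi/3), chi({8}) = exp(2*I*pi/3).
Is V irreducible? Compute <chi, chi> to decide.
Irreducible: <chi, chi> = 1.

Details: <chi, chi> = (1/|G|) sum_C |C| * |chi(C)|^2 = (1/9)[1*|1|^2 + 1*|exp(-2*I*pi/3)|^2 + 1*|exp(2*I*pi/3)|^2 + 1*|1|^2 + 1*|exp(-2*I*pi/3)|^2 + 1*|exp(2*I*pi/3)|^2 + 1*|1|^2 + 1*|exp(-2*I*pi/3)|^2 + 1*|exp(2*I*pi/3)|^2]
  = (1/9)[(1) + (1) + (1) + (1) + (1) + (1) + (1) + (1) + (1)] = 9/9 = 1.
(Exp terms are combined using exp(i*s)*conj(exp(i*t)) = exp(i*(s-t)), and sums of them are collapsed using the identity that for every m > 1 the m distinct m-th roots of unity sum to 0, e.g. 1 + exp(2*I*pi/3) + exp(-2*I*pi/3) = 0.)
A character is irreducible iff <chi, chi> = 1, so this representation is irreducible.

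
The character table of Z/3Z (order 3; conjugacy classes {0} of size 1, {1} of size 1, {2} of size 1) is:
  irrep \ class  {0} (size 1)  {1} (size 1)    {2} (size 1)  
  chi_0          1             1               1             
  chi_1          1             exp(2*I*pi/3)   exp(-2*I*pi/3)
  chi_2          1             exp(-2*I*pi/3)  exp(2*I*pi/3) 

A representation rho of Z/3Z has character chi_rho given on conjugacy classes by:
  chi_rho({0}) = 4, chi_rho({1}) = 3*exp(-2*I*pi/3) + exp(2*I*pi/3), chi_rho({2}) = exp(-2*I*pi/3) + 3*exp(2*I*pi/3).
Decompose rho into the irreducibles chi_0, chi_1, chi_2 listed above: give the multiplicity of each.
Multiplicities: chi_0: 0, chi_1: 1, chi_2: 3.

Why: Use <chi_rho, chi> = (1/|G|) sum_C |C| * chi_rho(C) * conj(chi(C)) with |G| = 3 for each irreducible chi in the table:
  <chi_rho, chi_0> = (1/3)[1*(4)*conj(1) + 1*(3*exp(-2*I*pi/3) + exp(2*I*pi/3))*conj(1) + 1*(exp(-2*I*pi/3) + 3*exp(2*I*pi/3))*conj(1)]
      = (1/3)[(4) + (3*exp(-2*I*pi/3) + exp(2*I*pi/3)) + (exp(-2*I*pi/3) + 3*exp(2*I*pi/3))] = 0/3 = 0
  <chi_rho, chi_1> = (1/3)[1*(4)*conj(1) + 1*(3*exp(-2*I*pi/3) + exp(2*I*pi/3))*conj(exp(2*I*pi/3)) + 1*(exp(-2*I*pi/3) + 3*exp(2*I*pi/3))*conj(exp(-2*I*pi/3))]
      = (1/3)[(4) + (1 + 3*exp(2*I*pi/3)) + (1 + 3*exp(-2*I*pi/3))] = 3/3 = 1
  <chi_rho, chi_2> = (1/3)[1*(4)*conj(1) + 1*(3*exp(-2*I*pi/3) + exp(2*I*pi/3))*conj(exp(-2*I*pi/3)) + 1*(exp(-2*I*pi/3) + 3*exp(2*I*pi/3))*conj(exp(2*I*pi/3))]
      = (1/3)[(4) + (3 + exp(-2*I*pi/3)) + (3 + exp(2*I*pi/3))] = 9/3 = 3
(Exp terms are combined using exp(i*s)*conj(exp(i*t)) = exp(i*(s-t)), and sums of them are collapsed using the identity that for every m > 1 the m distinct m-th roots of unity sum to 0, e.g. 1 + exp(2*I*pi/3) + exp(-2*I*pi/3) = 0.)
Dimension check: dim(rho) = sum (mult * dim) = 0*1 + 1*1 + 3*1 = 4 = chi_rho(e) = 4.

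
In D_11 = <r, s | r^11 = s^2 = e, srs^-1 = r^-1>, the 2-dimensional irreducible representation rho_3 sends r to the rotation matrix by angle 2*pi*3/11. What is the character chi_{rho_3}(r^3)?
chi_{rho_3}(r^3) = 2*cos(2*pi*3*3/11) = 2*cos(4*pi/11)

Reasoning: rho_3(r^3) is rotation by angle 2*pi*3*3/11, whose trace is 2*cos(2*pi*3*3/11) = 2*cos(4*pi/11).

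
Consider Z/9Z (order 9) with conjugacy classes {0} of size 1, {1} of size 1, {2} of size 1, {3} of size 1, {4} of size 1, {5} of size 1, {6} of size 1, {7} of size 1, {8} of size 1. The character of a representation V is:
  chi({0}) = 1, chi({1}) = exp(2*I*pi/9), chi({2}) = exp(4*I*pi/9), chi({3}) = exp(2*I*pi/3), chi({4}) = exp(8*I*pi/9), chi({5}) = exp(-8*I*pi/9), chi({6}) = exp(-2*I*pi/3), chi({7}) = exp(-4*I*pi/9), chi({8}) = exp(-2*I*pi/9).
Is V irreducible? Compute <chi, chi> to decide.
Irreducible: <chi, chi> = 1.

Details: <chi, chi> = (1/|G|) sum_C |C| * |chi(C)|^2 = (1/9)[1*|1|^2 + 1*|exp(2*I*pi/9)|^2 + 1*|exp(4*I*pi/9)|^2 + 1*|exp(2*I*pi/3)|^2 + 1*|exp(8*I*pi/9)|^2 + 1*|exp(-8*I*pi/9)|^2 + 1*|exp(-2*I*pi/3)|^2 + 1*|exp(-4*I*pi/9)|^2 + 1*|exp(-2*I*pi/9)|^2]
  = (1/9)[(1) + (1) + (1) + (1) + (1) + (1) + (1) + (1) + (1)] = 9/9 = 1.
(Exp terms are combined using exp(i*s)*conj(exp(i*t)) = exp(i*(s-t)), and sums of them are collapsed using the identity that for every m > 1 the m distinct m-th roots of unity sum to 0, e.g. 1 + exp(2*I*pi/3) + exp(-2*I*pi/3) = 0.)
A character is irreducible iff <chi, chi> = 1, so this representation is irreducible.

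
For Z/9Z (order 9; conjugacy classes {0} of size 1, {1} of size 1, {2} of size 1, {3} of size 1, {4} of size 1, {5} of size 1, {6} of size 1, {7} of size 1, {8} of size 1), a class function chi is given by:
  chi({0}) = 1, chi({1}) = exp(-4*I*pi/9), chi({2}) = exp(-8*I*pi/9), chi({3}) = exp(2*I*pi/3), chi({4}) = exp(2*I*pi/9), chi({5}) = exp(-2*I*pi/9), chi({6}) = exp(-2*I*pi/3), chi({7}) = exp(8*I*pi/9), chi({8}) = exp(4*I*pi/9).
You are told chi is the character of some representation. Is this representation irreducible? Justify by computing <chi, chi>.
Irreducible: <chi, chi> = 1.

Explanation: <chi, chi> = (1/|G|) sum_C |C| * |chi(C)|^2 = (1/9)[1*|1|^2 + 1*|exp(-4*I*pi/9)|^2 + 1*|exp(-8*I*pi/9)|^2 + 1*|exp(2*I*pi/3)|^2 + 1*|exp(2*I*pi/9)|^2 + 1*|exp(-2*I*pi/9)|^2 + 1*|exp(-2*I*pi/3)|^2 + 1*|exp(8*I*pi/9)|^2 + 1*|exp(4*I*pi/9)|^2]
  = (1/9)[(1) + (1) + (1) + (1) + (1) + (1) + (1) + (1) + (1)] = 9/9 = 1.
(Exp terms are combined using exp(i*s)*conj(exp(i*t)) = exp(i*(s-t)), and sums of them are collapsed using the identity that for every m > 1 the m distinct m-th roots of unity sum to 0, e.g. 1 + exp(2*I*pi/3) + exp(-2*I*pi/3) = 0.)
A character is irreducible iff <chi, chi> = 1, so this representation is irreducible.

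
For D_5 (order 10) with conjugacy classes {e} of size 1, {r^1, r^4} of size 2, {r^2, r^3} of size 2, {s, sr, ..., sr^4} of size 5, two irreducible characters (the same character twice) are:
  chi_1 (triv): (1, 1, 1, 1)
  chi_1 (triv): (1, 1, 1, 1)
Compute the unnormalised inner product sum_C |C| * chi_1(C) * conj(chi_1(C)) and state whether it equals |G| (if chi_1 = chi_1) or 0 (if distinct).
Sum = 10 = |G| = 10; so <chi_1, chi_1> = 1 (norm-1 confirms irreducibility).

Details: Compute term by term over conjugacy classes (|C| * chi_1(C) * conj(chi_1(C))):
  1*(1)*conj(1) + 2*(1)*conj(1) + 2*(1)*conj(1) + 5*(1)*conj(1)
  = (1) + (2) + (2) + (5)
  = 10.
Dividing by |G| = 10 gives 10/10 = 1, matching the row-orthogonality relation <chi_1, chi_1> = [chi_1 = chi_1].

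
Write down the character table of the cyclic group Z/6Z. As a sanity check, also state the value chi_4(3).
Character table of Z/6Z (irreps indexed chi_0,...,chi_5 with chi_k(m) = zeta_6^(k*m), zeta_6 = exp(2*pi*i/6)):
  irrep \ class  {0} (size 1)  {1} (size 1)    {2} (size 1)    {3} (size 1)  {4} (size 1)    {5} (size 1)  
  chi_0          1             1               1               1             1               1             
  chi_1          1             exp(I*pi/3)     exp(2*I*pi/3)   -1            exp(-2*I*pi/3)  exp(-I*pi/3)  
  chi_2          1             exp(2*I*pi/3)   exp(-2*I*pi/3)  1             exp(2*I*pi/3)   exp(-2*I*pi/3)
  chi_3          1             -1              1               -1            1               -1            
  chi_4          1             exp(-2*I*pi/3)  exp(2*I*pi/3)   1             exp(-2*I*pi/3)  exp(2*I*pi/3) 
  chi_5          1             exp(-I*pi/3)    exp(-2*I*pi/3)  -1            exp(2*I*pi/3)   exp(I*pi/3)   

Spot check: chi_4(3) = zeta_6^(4*3) = zeta_6^12 = 1.

Reasoning: Z/6Z is abelian, so all 6 irreducible complex representations are 1-dimensional. They are given by chi_k(m) = zeta_6^(k*m) for k = 0,...,5. Row orthogonality: sum_m chi_k(m) conj(chi_l(m)) = 6 * [k = l].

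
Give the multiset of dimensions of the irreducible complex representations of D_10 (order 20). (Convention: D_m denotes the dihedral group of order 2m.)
Dimensions: 1, 1, 1, 1, 2, 2, 2, 2

Explanation: There are 8 irreducibles (= number of conjugacy classes). Their dimensions d_i satisfy sum d_i^2 = |G| = 20: 1 + 1 + 1 + 1 + 4 + 4 + 4 + 4 = 20.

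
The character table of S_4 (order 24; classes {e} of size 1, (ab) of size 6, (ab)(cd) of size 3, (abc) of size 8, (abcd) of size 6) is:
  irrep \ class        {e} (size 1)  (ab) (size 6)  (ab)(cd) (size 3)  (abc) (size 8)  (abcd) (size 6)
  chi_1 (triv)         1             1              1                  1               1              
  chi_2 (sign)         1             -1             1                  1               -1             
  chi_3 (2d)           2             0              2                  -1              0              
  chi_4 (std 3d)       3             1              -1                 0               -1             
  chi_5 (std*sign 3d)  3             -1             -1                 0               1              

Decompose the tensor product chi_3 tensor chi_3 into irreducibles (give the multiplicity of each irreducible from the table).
chi_3 tensor chi_3 = chi_1 + chi_2 + chi_3 (all other irreducibles have multiplicity 0).

Justification: The character of a tensor product is the pointwise product (chi_3 * chi_3)(C) = chi_3(C) * chi_3(C):
  {e}: (2)*(2), (ab): (0)*(0), (ab)(cd): (2)*(2), (abc): (-1)*(-1), (abcd): (0)*(0)
so (chi_3 * chi_3) takes values
  {e} -> 4, (ab) -> 0, (ab)(cd) -> 4, (abc) -> 1, (abcd) -> 0.
Now take the inner product of this character with each irreducible chi from the table, <chi_3*chi_3, chi> = (1/24) sum_C |C| (chi_3*chi_3)(C) conj(chi(C)):
  <chi_3*chi_3, chi_1> = (1/24)[1*(4)*conj(1) + 6*(0)*conj(1) + 3*(4)*conj(1) + 8*(1)*conj(1) + 6*(0)*conj(1)]
      = (1/24)[(4) + (0) + (12) + (8) + (0)] = 24/24 = 1
  <chi_3*chi_3, chi_2> = (1/24)[1*(4)*conj(1) + 6*(0)*conj(-1) + 3*(4)*conj(1) + 8*(1)*conj(1) + 6*(0)*conj(-1)]
      = (1/24)[(4) + (0) + (12) + (8) + (0)] = 24/24 = 1
  <chi_3*chi_3, chi_3> = (1/24)[1*(4)*conj(2) + 6*(0)*conj(0) + 3*(4)*conj(2) + 8*(1)*conj(-1) + 6*(0)*conj(0)]
      = (1/24)[(8) + (0) + (24) + (-8) + (0)] = 24/24 = 1
  <chi_3*chi_3, chi_4> = (1/24)[1*(4)*conj(3) + 6*(0)*conj(1) + 3*(4)*conj(-1) + 8*(1)*conj(0) + 6*(0)*conj(-1)]
      = (1/24)[(12) + (0) + (-12) + (0) + (0)] = 0/24 = 0
  <chi_3*chi_3, chi_5> = (1/24)[1*(4)*conj(3) + 6*(0)*conj(-1) + 3*(4)*conj(-1) + 8*(1)*conj(0) + 6*(0)*conj(1)]
      = (1/24)[(12) + (0) + (-12) + (0) + (0)] = 0/24 = 0
Hence the multiplicities are chi_1: 1, chi_2: 1, chi_3: 1. Dimension check: dim(chi_3)*dim(chi_3) = 2*2 = 4 and sum (mult * dim) = 1*1 + 1*1 + 1*2 = 4.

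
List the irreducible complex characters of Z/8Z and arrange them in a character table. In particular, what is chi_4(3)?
Character table of Z/8Z (irreps indexed chi_0,...,chi_7 with chi_k(m) = zeta_8^(k*m), zeta_8 = exp(2*pi*i/8)):
  irrep \ class  {0} (size 1)  {1} (size 1)    {2} (size 1)  {3} (size 1)    {4} (size 1)  {5} (size 1)    {6} (size 1)  {7} (size 1)  
  chi_0          1             1               1             1               1             1               1             1             
  chi_1          1             exp(I*pi/4)     I             exp(3*I*pi/4)   -1            exp(-3*I*pi/4)  -I            exp(-I*pi/4)  
  chi_2          1             I               -1            -I              1             I               -1            -I            
  chi_3          1             exp(3*I*pi/4)   -I            exp(I*pi/4)     -1            exp(-I*pi/4)    I             exp(-3*I*pi/4)
  chi_4          1             -1              1             -1              1             -1              1             -1            
  chi_5          1             exp(-3*I*pi/4)  I             exp(-I*pi/4)    -1            exp(I*pi/4)     -I            exp(3*I*pi/4) 
  chi_6          1             -I              -1            I               1             -I              -1            I             
  chi_7          1             exp(-I*pi/4)    -I            exp(-3*I*pi/4)  -1            exp(3*I*pi/4)   I             exp(I*pi/4)   

Spot check: chi_4(3) = zeta_8^(4*3) = zeta_8^12 = -1.

Solution. Z/8Z is abelian, so all 8 irreducible complex representations are 1-dimensional. They are given by chi_k(m) = zeta_8^(k*m) for k = 0,...,7. Row orthogonality: sum_m chi_k(m) conj(chi_l(m)) = 8 * [k = l].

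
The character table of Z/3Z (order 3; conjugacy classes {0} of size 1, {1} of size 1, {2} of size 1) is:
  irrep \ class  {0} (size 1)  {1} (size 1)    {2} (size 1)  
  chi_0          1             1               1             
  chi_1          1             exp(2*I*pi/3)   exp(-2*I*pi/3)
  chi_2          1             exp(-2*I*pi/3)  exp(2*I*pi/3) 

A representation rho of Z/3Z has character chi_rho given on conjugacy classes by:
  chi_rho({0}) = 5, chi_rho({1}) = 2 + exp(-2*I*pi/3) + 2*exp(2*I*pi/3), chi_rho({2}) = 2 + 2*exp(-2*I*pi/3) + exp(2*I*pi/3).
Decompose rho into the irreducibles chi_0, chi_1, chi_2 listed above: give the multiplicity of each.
Multiplicities: chi_0: 2, chi_1: 2, chi_2: 1.

Use <chi_rho, chi> = (1/|G|) sum_C |C| * chi_rho(C) * conj(chi(C)) with |G| = 3 for each irreducible chi in the table:
  <chi_rho, chi_0> = (1/3)[1*(5)*conj(1) + 1*(2 + exp(-2*I*pi/3) + 2*exp(2*I*pi/3))*conj(1) + 1*(2 + 2*exp(-2*I*pi/3) + exp(2*I*pi/3))*conj(1)]
      = (1/3)[(5) + (2 + exp(-2*I*pi/3) + 2*exp(2*I*pi/3)) + (2 + 2*exp(-2*I*pi/3) + exp(2*I*pi/3))] = 6/3 = 2
  <chi_rho, chi_1> = (1/3)[1*(5)*conj(1) + 1*(2 + exp(-2*I*pi/3) + 2*exp(2*I*pi/3))*conj(exp(2*I*pi/3)) + 1*(2 + 2*exp(-2*I*pi/3) + exp(2*I*pi/3))*conj(exp(-2*I*pi/3))]
      = (1/3)[(5) + (2 + 2*exp(-2*I*pi/3) + exp(2*I*pi/3)) + (2 + exp(-2*I*pi/3) + 2*exp(2*I*pi/3))] = 6/3 = 2
  <chi_rho, chi_2> = (1/3)[1*(5)*conj(1) + 1*(2 + exp(-2*I*pi/3) + 2*exp(2*I*pi/3))*conj(exp(-2*I*pi/3)) + 1*(2 + 2*exp(-2*I*pi/3) + exp(2*I*pi/3))*conj(exp(2*I*pi/3))]
      = (1/3)[(5) + (-1) + (-1)] = 3/3 = 1
(Exp terms are combined using exp(i*s)*conj(exp(i*t)) = exp(i*(s-t)), and sums of them are collapsed using the identity that for every m > 1 the m distinct m-th roots of unity sum to 0, e.g. 1 + exp(2*I*pi/3) + exp(-2*I*pi/3) = 0.)
Dimension check: dim(rho) = sum (mult * dim) = 2*1 + 2*1 + 1*1 = 5 = chi_rho(e) = 5.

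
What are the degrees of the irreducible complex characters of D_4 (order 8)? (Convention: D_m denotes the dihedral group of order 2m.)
Dimensions: 1, 1, 1, 1, 2

Explanation: There are 5 irreducibles (= number of conjugacy classes). Their dimensions d_i satisfy sum d_i^2 = |G| = 8: 1 + 1 + 1 + 1 + 4 = 8.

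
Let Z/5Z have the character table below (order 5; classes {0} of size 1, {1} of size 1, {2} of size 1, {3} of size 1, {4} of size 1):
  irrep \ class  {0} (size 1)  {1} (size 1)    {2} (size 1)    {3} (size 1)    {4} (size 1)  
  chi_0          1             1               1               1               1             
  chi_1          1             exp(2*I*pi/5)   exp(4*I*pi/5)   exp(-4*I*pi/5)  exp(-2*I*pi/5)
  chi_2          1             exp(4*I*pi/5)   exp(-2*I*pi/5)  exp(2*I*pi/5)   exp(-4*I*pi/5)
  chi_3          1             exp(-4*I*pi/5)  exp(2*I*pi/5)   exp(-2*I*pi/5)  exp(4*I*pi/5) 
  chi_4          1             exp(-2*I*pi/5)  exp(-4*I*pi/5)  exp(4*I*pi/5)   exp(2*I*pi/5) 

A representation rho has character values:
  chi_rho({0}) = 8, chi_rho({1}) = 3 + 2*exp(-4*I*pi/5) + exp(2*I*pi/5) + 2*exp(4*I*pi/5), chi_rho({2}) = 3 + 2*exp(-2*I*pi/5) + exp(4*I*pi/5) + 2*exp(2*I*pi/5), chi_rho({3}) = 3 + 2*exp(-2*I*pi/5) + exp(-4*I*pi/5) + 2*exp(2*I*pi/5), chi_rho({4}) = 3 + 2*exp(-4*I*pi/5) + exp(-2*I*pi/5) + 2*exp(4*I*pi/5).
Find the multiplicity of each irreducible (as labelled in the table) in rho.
Multiplicities: chi_0: 3, chi_1: 1, chi_2: 2, chi_3: 2, chi_4: 0.

Solution. Use <chi_rho, chi> = (1/|G|) sum_C |C| * chi_rho(C) * conj(chi(C)) with |G| = 5 for each irreducible chi in the table:
  <chi_rho, chi_0> = (1/5)[1*(8)*conj(1) + 1*(3 + 2*exp(-4*I*pi/5) + exp(2*I*pi/5) + 2*exp(4*I*pi/5))*conj(1) + 1*(3 + 2*exp(-2*I*pi/5) + exp(4*I*pi/5) + 2*exp(2*I*pi/5))*conj(1) + 1*(3 + 2*exp(-2*I*pi/5) + exp(-4*I*pi/5) + 2*exp(2*I*pi/5))*conj(1) + 1*(3 + 2*exp(-4*I*pi/5) + exp(-2*I*pi/5) + 2*exp(4*I*pi/5))*conj(1)]
      = (1/5)[(8) + (3 + 2*exp(-4*I*pi/5) + exp(2*I*pi/5) + 2*exp(4*I*pi/5)) + (3 + 2*exp(-2*I*pi/5) + exp(4*I*pi/5) + 2*exp(2*I*pi/5)) + (3 + 2*exp(-2*I*pi/5) + exp(-4*I*pi/5) + 2*exp(2*I*pi/5)) + (3 + 2*exp(-4*I*pi/5) + exp(-2*I*pi/5) + 2*exp(4*I*pi/5))] = 15/5 = 3
  <chi_rho, chi_1> = (1/5)[1*(8)*conj(1) + 1*(3 + 2*exp(-4*I*pi/5) + exp(2*I*pi/5) + 2*exp(4*I*pi/5))*conj(exp(2*I*pi/5)) + 1*(3 + 2*exp(-2*I*pi/5) + exp(4*I*pi/5) + 2*exp(2*I*pi/5))*conj(exp(4*I*pi/5)) + 1*(3 + 2*exp(-2*I*pi/5) + exp(-4*I*pi/5) + 2*exp(2*I*pi/5))*conj(exp(-4*I*pi/5)) + 1*(3 + 2*exp(-4*I*pi/5) + exp(-2*I*pi/5) + 2*exp(4*I*pi/5))*conj(exp(-2*I*pi/5))]
      = (1/5)[(8) + (1 + 3*exp(-2*I*pi/5) + 2*exp(4*I*pi/5) + 2*exp(2*I*pi/5)) + (1 + 2*exp(-2*I*pi/5) + 3*exp(-4*I*pi/5) + 2*exp(4*I*pi/5)) + (1 + 2*exp(-4*I*pi/5) + 3*exp(4*I*pi/5) + 2*exp(2*I*pi/5)) + (1 + 2*exp(-2*I*pi/5) + 2*exp(-4*I*pi/5) + 3*exp(2*I*pi/5))] = 5/5 = 1
  <chi_rho, chi_2> = (1/5)[1*(8)*conj(1) + 1*(3 + 2*exp(-4*I*pi/5) + exp(2*I*pi/5) + 2*exp(4*I*pi/5))*conj(exp(4*I*pi/5)) + 1*(3 + 2*exp(-2*I*pi/5) + exp(4*I*pi/5) + 2*exp(2*I*pi/5))*conj(exp(-2*I*pi/5)) + 1*(3 + 2*exp(-2*I*pi/5) + exp(-4*I*pi/5) + 2*exp(2*I*pi/5))*conj(exp(2*I*pi/5)) + 1*(3 + 2*exp(-4*I*pi/5) + exp(-2*I*pi/5) + 2*exp(4*I*pi/5))*conj(exp(-4*I*pi/5))]
      = (1/5)[(8) + (2 + 3*exp(-4*I*pi/5) + exp(-2*I*pi/5) + 2*exp(2*I*pi/5)) + (2 + exp(-4*I*pi/5) + 2*exp(4*I*pi/5) + 3*exp(2*I*pi/5)) + (2 + 3*exp(-2*I*pi/5) + 2*exp(-4*I*pi/5) + exp(4*I*pi/5)) + (2 + 2*exp(-2*I*pi/5) + exp(2*I*pi/5) + 3*exp(4*I*pi/5))] = 10/5 = 2
  <chi_rho, chi_3> = (1/5)[1*(8)*conj(1) + 1*(3 + 2*exp(-4*I*pi/5) + exp(2*I*pi/5) + 2*exp(4*I*pi/5))*conj(exp(-4*I*pi/5)) + 1*(3 + 2*exp(-2*I*pi/5) + exp(4*I*pi/5) + 2*exp(2*I*pi/5))*conj(exp(2*I*pi/5)) + 1*(3 + 2*exp(-2*I*pi/5) + exp(-4*I*pi/5) + 2*exp(2*I*pi/5))*conj(exp(-2*I*pi/5)) + 1*(3 + 2*exp(-4*I*pi/5) + exp(-2*I*pi/5) + 2*exp(4*I*pi/5))*conj(exp(4*I*pi/5))]
      = (1/5)[(8) + (2 + 2*exp(-2*I*pi/5) + exp(-4*I*pi/5) + 3*exp(4*I*pi/5)) + (2 + 3*exp(-2*I*pi/5) + 2*exp(-4*I*pi/5) + exp(2*I*pi/5)) + (2 + exp(-2*I*pi/5) + 2*exp(4*I*pi/5) + 3*exp(2*I*pi/5)) + (2 + 3*exp(-4*I*pi/5) + exp(4*I*pi/5) + 2*exp(2*I*pi/5))] = 10/5 = 2
  <chi_rho, chi_4> = (1/5)[1*(8)*conj(1) + 1*(3 + 2*exp(-4*I*pi/5) + exp(2*I*pi/5) + 2*exp(4*I*pi/5))*conj(exp(-2*I*pi/5)) + 1*(3 + 2*exp(-2*I*pi/5) + exp(4*I*pi/5) + 2*exp(2*I*pi/5))*conj(exp(-4*I*pi/5)) + 1*(3 + 2*exp(-2*I*pi/5) + exp(-4*I*pi/5) + 2*exp(2*I*pi/5))*conj(exp(4*I*pi/5)) + 1*(3 + 2*exp(-4*I*pi/5) + exp(-2*I*pi/5) + 2*exp(4*I*pi/5))*conj(exp(2*I*pi/5))]
      = (1/5)[(8) + (2*exp(-2*I*pi/5) + 2*exp(-4*I*pi/5) + exp(4*I*pi/5) + 3*exp(2*I*pi/5)) + (2*exp(-4*I*pi/5) + exp(-2*I*pi/5) + 3*exp(4*I*pi/5) + 2*exp(2*I*pi/5)) + (2*exp(-2*I*pi/5) + 3*exp(-4*I*pi/5) + exp(2*I*pi/5) + 2*exp(4*I*pi/5)) + (3*exp(-2*I*pi/5) + exp(-4*I*pi/5) + 2*exp(4*I*pi/5) + 2*exp(2*I*pi/5))] = 0/5 = 0
(Exp terms are combined using exp(i*s)*conj(exp(i*t)) = exp(i*(s-t)), and sums of them are collapsed using the identity that for every m > 1 the m distinct m-th roots of unity sum to 0, e.g. 1 + exp(2*I*pi/3) + exp(-2*I*pi/3) = 0.)
Dimension check: dim(rho) = sum (mult * dim) = 3*1 + 1*1 + 2*1 + 2*1 + 0*1 = 8 = chi_rho(e) = 8.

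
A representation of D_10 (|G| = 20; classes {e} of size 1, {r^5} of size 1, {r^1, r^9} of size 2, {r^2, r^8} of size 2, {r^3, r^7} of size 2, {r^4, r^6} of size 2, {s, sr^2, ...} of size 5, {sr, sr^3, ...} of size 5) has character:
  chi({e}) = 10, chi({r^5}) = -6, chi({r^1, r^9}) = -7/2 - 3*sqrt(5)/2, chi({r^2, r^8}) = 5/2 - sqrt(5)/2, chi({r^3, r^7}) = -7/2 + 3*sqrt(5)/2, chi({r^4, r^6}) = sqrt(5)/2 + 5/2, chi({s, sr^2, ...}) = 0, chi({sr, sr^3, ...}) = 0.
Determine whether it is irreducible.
Not irreducible (reducible): <chi, chi> = 13 > 1.

<chi, chi> = (1/|G|) sum_C |C| * |chi(C)|^2 = (1/20)[1*|10|^2 + 1*|-6|^2 + 2*|-7/2 - 3*sqrt(5)/2|^2 + 2*|5/2 - sqrt(5)/2|^2 + 2*|-7/2 + 3*sqrt(5)/2|^2 + 2*|sqrt(5)/2 + 5/2|^2 + 5*|0|^2 + 5*|0|^2]
  = (1/20)[(100) + (36) + (21*sqrt(5) + 47) + (15 - 5*sqrt(5)) + (47 - 21*sqrt(5)) + (5*sqrt(5) + 15) + (0) + (0)] = 260/20 = 13.
A character is irreducible iff <chi, chi> = 1, so this representation is reducible.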